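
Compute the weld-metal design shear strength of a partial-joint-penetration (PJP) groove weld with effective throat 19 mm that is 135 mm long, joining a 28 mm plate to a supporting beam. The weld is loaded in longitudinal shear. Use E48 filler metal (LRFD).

φR_n ≈ 554 kN

E48XX → F_EXX = 480 MPa.
Effective throat (given) t_e = 19 mm.
A_we = 19 × 135 = 2565 mm².
F_nw = 0.6 F_EXX = 288 MPa.
φR_n = 0.75 × 288 × 2565 × 10⁻³ = 554 kN.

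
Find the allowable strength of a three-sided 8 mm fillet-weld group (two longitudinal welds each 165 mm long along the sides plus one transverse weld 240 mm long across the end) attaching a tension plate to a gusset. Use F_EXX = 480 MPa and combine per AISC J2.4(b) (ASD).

t_e = 0.707 × 8 = 5.656 mm.
R_nwl = 0.6 × 480 × 5.656 × 330 × 10⁻³ = 537.5 kN (longitudinal, 2 welds).
R_nwt = 0.6 × 480 × 5.656 × 240 × 10⁻³ = 390.9 kN (transverse, base value).
(i) R_nwl + R_nwt = 928.5 kN; (ii) 0.85 R_nwl + 1.5 R_nwt = 1043 kN.
R_n = max = 1043 kN [governs: (ii)]; R_n/Ω = 521.7 kN.

R_n/Ω ≈ 522 kN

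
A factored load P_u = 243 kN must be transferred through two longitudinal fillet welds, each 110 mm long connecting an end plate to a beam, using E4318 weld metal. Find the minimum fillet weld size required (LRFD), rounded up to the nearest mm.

w = 9 mm

E43XX → F_EXX = 430 MPa.
Total weld length L = 220 mm.
Required throat t_e = P_u / (φ × 0.6 F_EXX × L) = 243 / (0.75 × 0.6 × 430 × 220 × 10⁻³) = 5.708 mm.
Required leg w = t_e / 0.707 = 8.074 mm → use 9 mm.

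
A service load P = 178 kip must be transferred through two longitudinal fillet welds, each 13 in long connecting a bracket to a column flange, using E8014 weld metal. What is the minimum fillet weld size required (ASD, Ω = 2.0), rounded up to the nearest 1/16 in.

E80XX → F_EXX = 80 ksi.
Total weld length L = 26 in.
Required throat t_e = P × Ω / (0.6 F_EXX × L) = 178 × 2.0 / (0.6 × 80 × 26) = 0.2853 in.
Required leg w = t_e / 0.707 = 0.4035 in → use 7/16 in.

w = 7/16 in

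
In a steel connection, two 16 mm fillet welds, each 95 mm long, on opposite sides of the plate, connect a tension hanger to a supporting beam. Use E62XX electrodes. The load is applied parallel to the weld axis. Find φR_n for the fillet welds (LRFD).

E62XX → F_EXX = 620 MPa.
Effective throat t_e = 0.707 × 16 = 11.31 mm.
Total length L = 190 mm; A_we = 11.31 × 190 = 2149 mm².
F_nw = 0.6 F_EXX = 0.6 × 620 = 372 MPa.
φR_n = 0.75 × 372 × 2149 × 10⁻³ = 599.6 kN.

φR_n ≈ 600 kN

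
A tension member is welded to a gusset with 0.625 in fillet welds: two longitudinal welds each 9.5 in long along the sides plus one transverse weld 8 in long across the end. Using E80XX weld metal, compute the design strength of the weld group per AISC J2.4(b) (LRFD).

E80XX → F_EXX = 80 ksi.
t_e = 0.707 × 0.625 = 0.4419 in.
R_nwl = 0.6 × 80 × 0.4419 × 19 = 403 kip (longitudinal, 2 welds).
R_nwt = 0.6 × 80 × 0.4419 × 8 = 169.7 kip (transverse, base value).
(i) R_nwl + R_nwt = 572.7 kip; (ii) 0.85 R_nwl + 1.5 R_nwt = 597.1 kip.
R_n = max = 597.1 kip [governs: (ii)]; φR_n = 447.8 kip.

φR_n ≈ 448 kip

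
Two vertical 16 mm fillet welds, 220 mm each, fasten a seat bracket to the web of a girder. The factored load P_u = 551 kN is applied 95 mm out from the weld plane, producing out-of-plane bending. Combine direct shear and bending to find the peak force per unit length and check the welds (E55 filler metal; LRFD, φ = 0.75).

E55XX → F_EXX = 550 MPa.
L_w = 2 × 220 = 440 mm; section modulus (unit throat) S = 2 × L²/6 = 16130 mm².
Direct shear f_v = P/L_w = 551×10³/440 = 1252 N/mm.
Moment M = P × e = 551×10³ × 95 = 52345000 N·mm; bending f_b = M/S = 3245 N/mm.
f_max = √(f_v² + f_b²) = √(1252² + 3245²) = 3478 N/mm.
φr_n = 0.75 × 0.6 × 550 × (0.707 × 16) = 2800 N/mm → NOT adequate.

f_max ≈ 3480 N/mm; NOT adequate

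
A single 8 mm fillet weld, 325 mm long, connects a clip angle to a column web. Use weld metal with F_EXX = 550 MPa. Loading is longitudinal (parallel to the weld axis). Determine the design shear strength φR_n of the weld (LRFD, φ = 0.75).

Effective throat t_e = 0.707 × 8 = 5.656 mm.
Total length L = 325 mm; A_we = 5.656 × 325 = 1838 mm².
F_nw = 0.6 F_EXX = 0.6 × 550 = 330 MPa.
φR_n = 0.75 × 330 × 1838 × 10⁻³ = 455 kN.

φR_n ≈ 455 kN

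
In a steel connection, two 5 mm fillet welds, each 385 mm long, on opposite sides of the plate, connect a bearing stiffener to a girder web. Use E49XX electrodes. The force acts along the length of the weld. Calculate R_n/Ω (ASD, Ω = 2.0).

E49XX → F_EXX = 490 MPa.
Effective throat t_e = 0.707 × 5 = 3.535 mm.
Total length L = 770 mm; A_we = 3.535 × 770 = 2722 mm².
F_nw = 0.6 F_EXX = 0.6 × 490 = 294 MPa.
R_n = 294 × 2722 × 10⁻³ = 800.3 kN; R_n/Ω = 800.3/2.0 = 400.1 kN.

R_n/Ω ≈ 400 kN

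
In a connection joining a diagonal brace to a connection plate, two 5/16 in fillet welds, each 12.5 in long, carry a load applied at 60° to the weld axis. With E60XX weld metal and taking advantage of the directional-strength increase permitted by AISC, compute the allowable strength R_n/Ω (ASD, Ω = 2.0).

R_n/Ω ≈ 139 kip

E60XX → F_EXX = 60 ksi.
t_e = 0.707 × 0.3125 = 0.2209 in; A_we = 0.2209 × 25 = 5.523 in².
Directional factor: 1.0 + 0.5 sin^1.5(60°) = 1.403.
F_nw = 0.6 × 60 × 1.403 = 50.51 ksi.
R_n/Ω = (50.51 × 5.523) / 2.0 = 139.5 kip.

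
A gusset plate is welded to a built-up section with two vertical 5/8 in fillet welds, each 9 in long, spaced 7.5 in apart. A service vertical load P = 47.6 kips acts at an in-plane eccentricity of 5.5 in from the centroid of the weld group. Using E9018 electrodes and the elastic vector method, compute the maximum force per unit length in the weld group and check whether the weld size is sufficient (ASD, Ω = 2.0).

f_max ≈ 6.13 kip/in; adequate

E90XX → F_EXX = 90 ksi.
Total weld length L_w = 18 in. Treat welds as unit-width lines.
Polar moment about centroid: J = 2[d³/12 + d(b/2)²] = 2[9³/12 + 9×3.75²] = 374.6 in³.
Direct shear f_v = P/L_w = 47.6 / 18 = 2.644 kip/in (vertical).
Torsion M = P·e = 47.6 × 5.5 = 261.8 kip·in.
Critical point at (x, y) = (3.75, 4.5) from centroid. f_tx = M·y/J = 3.145 kip/in; f_ty = M·x/J = 2.621 kip/in.
Resultant f_max = √[f_tx² + (f_v + f_ty)²] = √[3.145² + (2.644 + 2.621)²] = 6.133 kip/in.
Capacity per unit length: r_n/Ω = (1/2.0) × 0.6 × 90 × (0.707 × 0.625) = 11.93 kip/in.
6.133 ≤ 11.93 → adequate.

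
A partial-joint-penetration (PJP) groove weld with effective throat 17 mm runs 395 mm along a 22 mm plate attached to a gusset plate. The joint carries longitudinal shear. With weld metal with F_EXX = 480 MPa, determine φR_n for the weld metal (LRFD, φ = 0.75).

φR_n ≈ 1450 kN

Effective throat (given) t_e = 17 mm.
A_we = 17 × 395 = 6715 mm².
F_nw = 0.6 F_EXX = 288 MPa.
φR_n = 0.75 × 288 × 6715 × 10⁻³ = 1450 kN.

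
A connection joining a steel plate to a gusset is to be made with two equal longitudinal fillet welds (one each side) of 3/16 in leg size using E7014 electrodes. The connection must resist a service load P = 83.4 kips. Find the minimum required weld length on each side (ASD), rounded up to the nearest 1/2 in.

L = 15 in on each side

E70XX → F_EXX = 70 ksi.
Throat t_e = 0.707 × 0.1875 = 0.1326 in.
r_n/Ω = (0.6 × 70 × 0.1326) / 2.0 = 2.784 kip/in.
L_req = P / (r_n/Ω) = 83.4 / 2.784 = 29.96 in total.
Per side: 29.96 / 2 = 14.98 in.
Round up → use L = 15 in on each side.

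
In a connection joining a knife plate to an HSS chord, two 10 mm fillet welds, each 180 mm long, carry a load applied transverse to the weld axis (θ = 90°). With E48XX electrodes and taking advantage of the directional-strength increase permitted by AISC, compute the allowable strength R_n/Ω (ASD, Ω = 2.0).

R_n/Ω ≈ 550 kN

E48XX → F_EXX = 480 MPa.
t_e = 0.707 × 10 = 7.07 mm; A_we = 7.07 × 360 = 2545 mm².
Directional factor: 1.0 + 0.5 sin^1.5(90°) = 1.5.
F_nw = 0.6 × 480 × 1.5 = 432 MPa.
R_n/Ω = (432 × 2545) / 2.0 × 10⁻³ = 549.8 kN.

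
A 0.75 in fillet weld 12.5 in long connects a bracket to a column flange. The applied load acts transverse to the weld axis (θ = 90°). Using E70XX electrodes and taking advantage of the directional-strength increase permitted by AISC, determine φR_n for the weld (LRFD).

φR_n ≈ 313 kip

E70XX → F_EXX = 70 ksi.
t_e = 0.707 × 0.75 = 0.5302 in; A_we = 0.5302 × 12.5 = 6.628 in².
Directional factor: 1.0 + 0.5 sin^1.5(90°) = 1.5.
F_nw = 0.6 × 70 × 1.5 = 63 ksi.
φR_n = 0.75 × 63 × 6.628 = 313.2 kip.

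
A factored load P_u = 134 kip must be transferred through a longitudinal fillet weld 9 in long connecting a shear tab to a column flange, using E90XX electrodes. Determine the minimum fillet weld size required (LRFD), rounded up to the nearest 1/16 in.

E90XX → F_EXX = 90 ksi.
Total weld length L = 9 in.
Required throat t_e = P_u / (φ × 0.6 F_EXX × L) = 134 / (0.75 × 0.6 × 90 × 9) = 0.3676 in.
Required leg w = t_e / 0.707 = 0.52 in → use 9/16 in.

w = 9/16 in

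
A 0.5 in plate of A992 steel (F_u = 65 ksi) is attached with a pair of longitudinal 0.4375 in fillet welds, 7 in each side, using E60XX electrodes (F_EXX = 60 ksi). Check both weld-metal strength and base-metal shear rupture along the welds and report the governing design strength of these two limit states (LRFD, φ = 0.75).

φR_n ≈ 117 kip (weld metal governs)

t_e = 0.707 × 0.4375 = 0.3093 in; L = 14 in.
Weld metal: φR_n = 0.75 × 0.6 × 60 × 0.3093 × 14 = 116.9 kip.
Base metal (shear rupture): φR_n = 0.75 × 0.6 × 65 × 0.5 × 14 = 204.8 kip.
Governing: weld metal.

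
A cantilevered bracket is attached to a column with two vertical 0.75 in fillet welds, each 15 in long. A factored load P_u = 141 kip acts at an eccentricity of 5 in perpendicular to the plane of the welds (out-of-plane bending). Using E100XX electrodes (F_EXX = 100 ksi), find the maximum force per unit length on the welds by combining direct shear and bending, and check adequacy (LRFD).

f_max ≈ 10.5 kip/in; adequate

L_w = 2 × 15 = 30 in; section modulus (unit throat) S = 2 × L²/6 = 75 in².
Direct shear f_v = P/L_w = 141/30 = 4.7 kip/in.
Moment M = P × e = 141 × 5 = 705 kip·in; bending f_b = M/S = 9.4 kip/in.
f_max = √(f_v² + f_b²) = √(4.7² + 9.4²) = 10.51 kip/in.
φr_n = 0.75 × 0.6 × 100 × (0.707 × 0.75) = 23.86 kip/in → adequate.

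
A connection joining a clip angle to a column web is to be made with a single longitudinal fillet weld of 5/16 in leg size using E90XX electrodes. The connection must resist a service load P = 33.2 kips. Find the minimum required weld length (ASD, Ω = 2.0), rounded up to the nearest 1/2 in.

E90XX → F_EXX = 90 ksi.
Throat t_e = 0.707 × 0.3125 = 0.2209 in.
r_n/Ω = (0.6 × 90 × 0.2209) / 2.0 = 5.965 kip/in.
L_req = P / (r_n/Ω) = 33.2 / 5.965 = 5.566 in total.
Round up → use L = 6 in.

L = 6 in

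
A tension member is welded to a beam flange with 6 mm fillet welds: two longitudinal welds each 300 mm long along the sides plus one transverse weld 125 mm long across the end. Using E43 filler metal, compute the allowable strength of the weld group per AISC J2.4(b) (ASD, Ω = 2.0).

R_n/Ω ≈ 397 kN

E43XX → F_EXX = 430 MPa.
t_e = 0.707 × 6 = 4.242 mm.
R_nwl = 0.6 × 430 × 4.242 × 600 × 10⁻³ = 656.7 kN (longitudinal, 2 welds).
R_nwt = 0.6 × 430 × 4.242 × 125 × 10⁻³ = 136.8 kN (transverse, base value).
(i) R_nwl + R_nwt = 793.5 kN; (ii) 0.85 R_nwl + 1.5 R_nwt = 763.4 kN.
R_n = max = 793.5 kN [governs: (i)]; R_n/Ω = 396.7 kN.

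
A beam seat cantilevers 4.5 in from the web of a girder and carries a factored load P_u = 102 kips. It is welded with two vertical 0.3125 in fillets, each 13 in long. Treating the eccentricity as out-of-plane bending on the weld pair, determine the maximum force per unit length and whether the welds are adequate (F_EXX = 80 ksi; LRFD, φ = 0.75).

L_w = 2 × 13 = 26 in; section modulus (unit throat) S = 2 × L²/6 = 56.33 in².
Direct shear f_v = P/L_w = 102/26 = 3.923 kip/in.
Moment M = P × e = 102 × 4.5 = 459 kip·in; bending f_b = M/S = 8.148 kip/in.
f_max = √(f_v² + f_b²) = √(3.923² + 8.148²) = 9.043 kip/in.
φr_n = 0.75 × 0.6 × 80 × (0.707 × 0.3125) = 7.954 kip/in → NOT adequate.

f_max ≈ 9.04 kip/in; NOT adequate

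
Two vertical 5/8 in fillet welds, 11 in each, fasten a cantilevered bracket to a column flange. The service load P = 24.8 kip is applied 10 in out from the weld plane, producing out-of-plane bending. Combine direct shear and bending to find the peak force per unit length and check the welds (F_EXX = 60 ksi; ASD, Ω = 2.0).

L_w = 2 × 11 = 22 in; section modulus (unit throat) S = 2 × L²/6 = 40.33 in².
Direct shear f_v = P/L_w = 24.8/22 = 1.127 kip/in.
Moment M = P × e = 24.8 × 10 = 248 kip·in; bending f_b = M/S = 6.149 kip/in.
f_max = √(f_v² + f_b²) = √(1.127² + 6.149²) = 6.251 kip/in.
r_n/Ω = (1/2.0) × 0.6 × 60 × (0.707 × 0.625) = 7.954 kip/in → adequate.

f_max ≈ 6.25 kip/in; adequate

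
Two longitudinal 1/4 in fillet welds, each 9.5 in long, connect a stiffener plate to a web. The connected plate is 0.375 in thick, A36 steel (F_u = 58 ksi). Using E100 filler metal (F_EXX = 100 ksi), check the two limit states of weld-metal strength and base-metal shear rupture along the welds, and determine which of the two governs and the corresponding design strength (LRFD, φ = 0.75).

t_e = 0.707 × 0.25 = 0.1767 in; L = 19 in.
Weld metal: φR_n = 0.75 × 0.6 × 100 × 0.1767 × 19 = 151.1 kips.
Base metal (shear rupture): φR_n = 0.75 × 0.6 × 58 × 0.375 × 19 = 186 kips.
Governing: weld metal.

φR_n ≈ 151 kips (weld metal governs)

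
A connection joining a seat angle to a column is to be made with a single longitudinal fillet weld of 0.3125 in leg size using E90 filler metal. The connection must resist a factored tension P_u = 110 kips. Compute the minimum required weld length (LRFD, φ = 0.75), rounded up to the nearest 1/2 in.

L = 12.5 in

E90XX → F_EXX = 90 ksi.
Throat t_e = 0.707 × 0.3125 = 0.2209 in.
φr_n = 0.75 × 0.6 × 90 × 0.2209 = 8.948 kips/in.
L_req = P_u / φr_n = 110 / 8.948 = 12.29 in total.
Round up → use L = 12.5 in.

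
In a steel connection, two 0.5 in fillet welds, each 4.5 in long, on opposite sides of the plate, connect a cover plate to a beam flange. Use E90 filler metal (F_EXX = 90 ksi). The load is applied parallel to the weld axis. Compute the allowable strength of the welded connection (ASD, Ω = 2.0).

R_n/Ω ≈ 85.9 kip

Effective throat t_e = 0.707 × 0.5 = 0.3535 in.
Total length L = 9 in; A_we = 0.3535 × 9 = 3.181 in².
F_nw = 0.6 F_EXX = 0.6 × 90 = 54 ksi.
R_n = 54 × 3.181 = 171.8 kip; R_n/Ω = 171.8/2.0 = 85.9 kip.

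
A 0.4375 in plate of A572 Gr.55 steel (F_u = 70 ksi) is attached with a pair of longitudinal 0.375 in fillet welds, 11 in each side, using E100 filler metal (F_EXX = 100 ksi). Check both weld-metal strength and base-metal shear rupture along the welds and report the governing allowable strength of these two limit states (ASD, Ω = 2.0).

t_e = 0.707 × 0.375 = 0.2651 in; L = 22 in.
Weld metal: R_n/Ω = (1/2.0) × 0.6 × 100 × 0.2651 × 22 = 175 kip.
Base metal (shear rupture): R_n/Ω = (1/2.0) × 0.6 × 70 × 0.4375 × 22 = 202.1 kip.
Governing: weld metal.

R_n/Ω ≈ 175 kip (weld metal governs)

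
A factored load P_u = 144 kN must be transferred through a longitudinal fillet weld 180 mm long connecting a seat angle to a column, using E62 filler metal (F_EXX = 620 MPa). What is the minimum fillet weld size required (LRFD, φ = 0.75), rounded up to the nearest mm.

w = 5 mm

Total weld length L = 180 mm.
Required throat t_e = P_u / (φ × 0.6 F_EXX × L) = 144 / (0.75 × 0.6 × 620 × 180 × 10⁻³) = 2.867 mm.
Required leg w = t_e / 0.707 = 4.056 mm → use 5 mm.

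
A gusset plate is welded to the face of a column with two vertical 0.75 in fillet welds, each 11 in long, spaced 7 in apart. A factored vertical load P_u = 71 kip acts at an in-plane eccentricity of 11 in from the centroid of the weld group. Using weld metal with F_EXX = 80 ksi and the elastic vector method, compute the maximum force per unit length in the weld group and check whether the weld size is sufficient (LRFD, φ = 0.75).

Total weld length L_w = 22 in. Treat welds as unit-width lines.
Polar moment about centroid: J = 2[d³/12 + d(b/2)²] = 2[11³/12 + 11×3.5²] = 491.3 in³.
Direct shear f_v = P/L_w = 71 / 22 = 3.227 kip/in (vertical).
Torsion M = P·e = 71 × 11 = 781 kip·in.
Critical point at (x, y) = (3.5, 5.5) from centroid. f_tx = M·y/J = 8.743 kip/in; f_ty = M·x/J = 5.563 kip/in.
Resultant f_max = √[f_tx² + (f_v + f_ty)²] = √[8.743² + (3.227 + 5.563)²] = 12.4 kip/in.
Capacity per unit length: φr_n = 0.75 × 0.6 × 80 × (0.707 × 0.75) = 19.09 kip/in.
12.4 ≤ 19.09 → adequate.

f_max ≈ 12.4 kip/in; adequate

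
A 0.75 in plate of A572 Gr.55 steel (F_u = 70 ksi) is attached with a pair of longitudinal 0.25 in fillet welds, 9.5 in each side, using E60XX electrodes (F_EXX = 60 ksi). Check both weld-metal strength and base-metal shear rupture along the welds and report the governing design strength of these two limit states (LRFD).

t_e = 0.707 × 0.25 = 0.1767 in; L = 19 in.
Weld metal: φR_n = 0.75 × 0.6 × 60 × 0.1767 × 19 = 90.67 kip.
Base metal (shear rupture): φR_n = 0.75 × 0.6 × 70 × 0.75 × 19 = 448.9 kip.
Governing: weld metal.

φR_n ≈ 90.7 kip (weld metal governs)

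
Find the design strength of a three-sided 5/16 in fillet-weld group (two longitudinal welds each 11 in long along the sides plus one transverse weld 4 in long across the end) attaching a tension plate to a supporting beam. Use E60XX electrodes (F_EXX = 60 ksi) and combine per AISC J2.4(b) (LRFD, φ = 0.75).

φR_n ≈ 155 kip

t_e = 0.707 × 0.3125 = 0.2209 in.
R_nwl = 0.6 × 60 × 0.2209 × 22 = 175 kip (longitudinal, 2 welds).
R_nwt = 0.6 × 60 × 0.2209 × 4 = 31.81 kip (transverse, base value).
(i) R_nwl + R_nwt = 206.8 kip; (ii) 0.85 R_nwl + 1.5 R_nwt = 196.5 kip.
R_n = max = 206.8 kip [governs: (i)]; φR_n = 155.1 kip.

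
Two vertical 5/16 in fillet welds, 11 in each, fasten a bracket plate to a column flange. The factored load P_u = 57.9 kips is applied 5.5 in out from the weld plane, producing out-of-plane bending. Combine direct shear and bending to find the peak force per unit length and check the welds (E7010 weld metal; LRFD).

f_max ≈ 8.32 kip/in; NOT adequate

E70XX → F_EXX = 70 ksi.
L_w = 2 × 11 = 22 in; section modulus (unit throat) S = 2 × L²/6 = 40.33 in².
Direct shear f_v = P/L_w = 57.9/22 = 2.632 kip/in.
Moment M = P × e = 57.9 × 5.5 = 318.45 kip·in; bending f_b = M/S = 7.895 kip/in.
f_max = √(f_v² + f_b²) = √(2.632² + 7.895²) = 8.323 kip/in.
φr_n = 0.75 × 0.6 × 70 × (0.707 × 0.3125) = 6.96 kip/in → NOT adequate.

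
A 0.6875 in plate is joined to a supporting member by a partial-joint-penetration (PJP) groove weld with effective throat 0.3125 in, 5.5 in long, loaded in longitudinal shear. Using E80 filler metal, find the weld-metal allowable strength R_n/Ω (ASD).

R_n/Ω ≈ 41.2 kip

E80XX → F_EXX = 80 ksi.
Effective throat (given) t_e = 0.3125 in.
A_we = 0.3125 × 5.5 = 1.719 in².
F_nw = 0.6 F_EXX = 48 ksi.
R_n/Ω = (48 × 1.719) / 2.0 = 41.25 kip.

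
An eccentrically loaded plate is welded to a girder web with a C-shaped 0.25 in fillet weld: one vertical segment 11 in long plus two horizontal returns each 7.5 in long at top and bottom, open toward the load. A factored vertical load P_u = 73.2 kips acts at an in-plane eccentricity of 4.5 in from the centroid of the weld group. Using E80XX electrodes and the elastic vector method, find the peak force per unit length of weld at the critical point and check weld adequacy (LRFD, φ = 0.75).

E80XX → F_EXX = 80 ksi.
Total weld length L_w = 26 in. Treat welds as unit-width lines.
Centroid: x̄ = 2×7.5×3.75 / 26 = 2.163 in from the vertical weld.
Polar moment about centroid: J = I_x + I_y = [11³/12 + 2×7.5×5.5²] + [11×2.163² + 2(7.5³/12 + 7.5×1.587²)] = 724.2 in³.
Direct shear f_v = P/L_w = 73.2 / 26 = 2.815 kip/in (vertical).
Torsion M = P·e = 73.2 × 4.5 = 329.4 kip·in.
Critical point at (x, y) = (5.337, 5.5) from centroid. f_tx = M·y/J = 2.502 kip/in; f_ty = M·x/J = 2.427 kip/in.
Resultant f_max = √[f_tx² + (f_v + f_ty)²] = √[2.502² + (2.815 + 2.427)²] = 5.809 kip/in.
Capacity per unit length: φr_n = 0.75 × 0.6 × 80 × (0.707 × 0.25) = 6.363 kip/in.
5.809 ≤ 6.363 → adequate.

f_max ≈ 5.81 kip/in; adequate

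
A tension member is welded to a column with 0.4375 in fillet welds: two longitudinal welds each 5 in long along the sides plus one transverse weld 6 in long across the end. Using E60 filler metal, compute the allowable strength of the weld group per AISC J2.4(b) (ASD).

E60XX → F_EXX = 60 ksi.
t_e = 0.707 × 0.4375 = 0.3093 in.
R_nwl = 0.6 × 60 × 0.3093 × 10 = 111.4 kips (longitudinal, 2 welds).
R_nwt = 0.6 × 60 × 0.3093 × 6 = 66.81 kips (transverse, base value).
(i) R_nwl + R_nwt = 178.2 kips; (ii) 0.85 R_nwl + 1.5 R_nwt = 194.9 kips.
R_n = max = 194.9 kips [governs: (ii)]; R_n/Ω = 97.43 kips.

R_n/Ω ≈ 97.4 kips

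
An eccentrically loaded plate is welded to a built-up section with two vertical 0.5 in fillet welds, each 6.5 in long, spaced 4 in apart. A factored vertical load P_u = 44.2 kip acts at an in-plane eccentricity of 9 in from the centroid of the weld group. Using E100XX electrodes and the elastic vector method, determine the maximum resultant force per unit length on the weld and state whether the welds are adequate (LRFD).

f_max ≈ 17.5 kip/in; NOT adequate

E100XX → F_EXX = 100 ksi.
Total weld length L_w = 13 in. Treat welds as unit-width lines.
Polar moment about centroid: J = 2[d³/12 + d(b/2)²] = 2[6.5³/12 + 6.5×2²] = 97.77 in³.
Direct shear f_v = P/L_w = 44.2 / 13 = 3.4 kip/in (vertical).
Torsion M = P·e = 44.2 × 9 = 397.8 kip·in.
Critical point at (x, y) = (2, 3.25) from centroid. f_tx = M·y/J = 13.22 kip/in; f_ty = M·x/J = 8.137 kip/in.
Resultant f_max = √[f_tx² + (f_v + f_ty)²] = √[13.22² + (3.4 + 8.137)²] = 17.55 kip/in.
Capacity per unit length: φr_n = 0.75 × 0.6 × 100 × (0.707 × 0.5) = 15.91 kip/in.
17.55 > 15.91 → NOT adequate.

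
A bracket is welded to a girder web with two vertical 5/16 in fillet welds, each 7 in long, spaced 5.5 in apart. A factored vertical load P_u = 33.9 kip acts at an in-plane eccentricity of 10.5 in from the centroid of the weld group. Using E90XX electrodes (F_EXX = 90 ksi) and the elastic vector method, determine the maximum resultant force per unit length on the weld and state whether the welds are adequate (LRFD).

f_max ≈ 11.4 kip/in; NOT adequate

Total weld length L_w = 14 in. Treat welds as unit-width lines.
Polar moment about centroid: J = 2[d³/12 + d(b/2)²] = 2[7³/12 + 7×2.75²] = 163 in³.
Direct shear f_v = P/L_w = 33.9 / 14 = 2.421 kip/in (vertical).
Torsion M = P·e = 33.9 × 10.5 = 355.95 kip·in.
Critical point at (x, y) = (2.75, 3.5) from centroid. f_tx = M·y/J = 7.641 kip/in; f_ty = M·x/J = 6.004 kip/in.
Resultant f_max = √[f_tx² + (f_v + f_ty)²] = √[7.641² + (2.421 + 6.004)²] = 11.37 kip/in.
Capacity per unit length: φr_n = 0.75 × 0.6 × 90 × (0.707 × 0.3125) = 8.948 kip/in.
11.37 > 8.948 → NOT adequate.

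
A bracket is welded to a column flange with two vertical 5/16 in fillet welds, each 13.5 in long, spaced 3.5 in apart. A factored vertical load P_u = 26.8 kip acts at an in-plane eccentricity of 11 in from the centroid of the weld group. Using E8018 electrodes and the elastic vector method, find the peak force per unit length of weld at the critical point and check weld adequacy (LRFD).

E80XX → F_EXX = 80 ksi.
Total weld length L_w = 27 in. Treat welds as unit-width lines.
Polar moment about centroid: J = 2[d³/12 + d(b/2)²] = 2[13.5³/12 + 13.5×1.75²] = 492.8 in³.
Direct shear f_v = P/L_w = 26.8 / 27 = 0.9926 kip/in (vertical).
Torsion M = P·e = 26.8 × 11 = 294.8 kip·in.
Critical point at (x, y) = (1.75, 6.75) from centroid. f_tx = M·y/J = 4.038 kip/in; f_ty = M·x/J = 1.047 kip/in.
Resultant f_max = √[f_tx² + (f_v + f_ty)²] = √[4.038² + (0.9926 + 1.047)²] = 4.524 kip/in.
Capacity per unit length: φr_n = 0.75 × 0.6 × 80 × (0.707 × 0.3125) = 7.954 kip/in.
4.524 ≤ 7.954 → adequate.

f_max ≈ 4.52 kip/in; adequate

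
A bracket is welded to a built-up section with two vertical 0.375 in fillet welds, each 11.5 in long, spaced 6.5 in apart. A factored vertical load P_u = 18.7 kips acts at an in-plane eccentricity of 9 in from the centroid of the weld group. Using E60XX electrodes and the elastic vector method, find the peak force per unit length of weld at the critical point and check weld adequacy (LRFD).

f_max ≈ 2.73 kip/in; adequate

E60XX → F_EXX = 60 ksi.
Total weld length L_w = 23 in. Treat welds as unit-width lines.
Polar moment about centroid: J = 2[d³/12 + d(b/2)²] = 2[11.5³/12 + 11.5×3.25²] = 496.4 in³.
Direct shear f_v = P/L_w = 18.7 / 23 = 0.813 kip/in (vertical).
Torsion M = P·e = 18.7 × 9 = 168.3 kip·in.
Critical point at (x, y) = (3.25, 5.75) from centroid. f_tx = M·y/J = 1.949 kip/in; f_ty = M·x/J = 1.102 kip/in.
Resultant f_max = √[f_tx² + (f_v + f_ty)²] = √[1.949² + (0.813 + 1.102)²] = 2.733 kip/in.
Capacity per unit length: φr_n = 0.75 × 0.6 × 60 × (0.707 × 0.375) = 7.158 kip/in.
2.733 ≤ 7.158 → adequate.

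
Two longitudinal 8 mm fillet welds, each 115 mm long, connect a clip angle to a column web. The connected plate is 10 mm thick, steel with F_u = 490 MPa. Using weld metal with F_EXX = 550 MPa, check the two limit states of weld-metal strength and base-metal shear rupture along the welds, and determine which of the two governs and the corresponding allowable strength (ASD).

t_e = 0.707 × 8 = 5.656 mm; L = 230 mm.
Weld metal: R_n/Ω = (1/2.0) × 0.6 × 550 × 5.656 × 230 × 10⁻³ = 214.6 kN.
Base metal (shear rupture): R_n/Ω = (1/2.0) × 0.6 × 490 × 10 × 230 × 10⁻³ = 338.1 kN.
Governing: weld metal.

R_n/Ω ≈ 215 kN (weld metal governs)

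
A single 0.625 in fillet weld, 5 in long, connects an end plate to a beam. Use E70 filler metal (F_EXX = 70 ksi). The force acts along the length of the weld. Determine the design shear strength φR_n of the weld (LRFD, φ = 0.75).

φR_n ≈ 69.6 kip

Effective throat t_e = 0.707 × 0.625 = 0.4419 in.
Total length L = 5 in; A_we = 0.4419 × 5 = 2.209 in².
F_nw = 0.6 F_EXX = 0.6 × 70 = 42 ksi.
φR_n = 0.75 × 42 × 2.209 = 69.6 kip.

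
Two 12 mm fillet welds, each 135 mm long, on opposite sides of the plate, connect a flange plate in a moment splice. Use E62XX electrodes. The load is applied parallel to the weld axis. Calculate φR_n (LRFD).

φR_n ≈ 639 kN

E62XX → F_EXX = 620 MPa.
Effective throat t_e = 0.707 × 12 = 8.484 mm.
Total length L = 270 mm; A_we = 8.484 × 270 = 2291 mm².
F_nw = 0.6 F_EXX = 0.6 × 620 = 372 MPa.
φR_n = 0.75 × 372 × 2291 × 10⁻³ = 639.1 kN.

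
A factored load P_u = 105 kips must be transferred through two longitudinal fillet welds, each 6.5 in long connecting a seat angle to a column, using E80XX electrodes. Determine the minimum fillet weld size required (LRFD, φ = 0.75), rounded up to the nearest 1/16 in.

w = 3/8 in

E80XX → F_EXX = 80 ksi.
Total weld length L = 13 in.
Required throat t_e = P_u / (φ × 0.6 F_EXX × L) = 105 / (0.75 × 0.6 × 80 × 13) = 0.2244 in.
Required leg w = t_e / 0.707 = 0.3173 in → use 3/8 in.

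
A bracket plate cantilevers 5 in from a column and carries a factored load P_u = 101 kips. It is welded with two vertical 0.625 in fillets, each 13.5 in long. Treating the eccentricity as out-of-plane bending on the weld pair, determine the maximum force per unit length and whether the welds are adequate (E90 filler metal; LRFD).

f_max ≈ 9.12 kip/in; adequate

E90XX → F_EXX = 90 ksi.
L_w = 2 × 13.5 = 27 in; section modulus (unit throat) S = 2 × L²/6 = 60.75 in².
Direct shear f_v = P/L_w = 101/27 = 3.741 kip/in.
Moment M = P × e = 101 × 5 = 505 kip·in; bending f_b = M/S = 8.313 kip/in.
f_max = √(f_v² + f_b²) = √(3.741² + 8.313²) = 9.116 kip/in.
φr_n = 0.75 × 0.6 × 90 × (0.707 × 0.625) = 17.9 kip/in → adequate.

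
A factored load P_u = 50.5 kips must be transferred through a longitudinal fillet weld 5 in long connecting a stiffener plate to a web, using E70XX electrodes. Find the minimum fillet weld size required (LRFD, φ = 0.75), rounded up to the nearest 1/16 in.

E70XX → F_EXX = 70 ksi.
Total weld length L = 5 in.
Required throat t_e = P_u / (φ × 0.6 F_EXX × L) = 50.5 / (0.75 × 0.6 × 70 × 5) = 0.3206 in.
Required leg w = t_e / 0.707 = 0.4535 in → use 1/2 in.

w = 1/2 in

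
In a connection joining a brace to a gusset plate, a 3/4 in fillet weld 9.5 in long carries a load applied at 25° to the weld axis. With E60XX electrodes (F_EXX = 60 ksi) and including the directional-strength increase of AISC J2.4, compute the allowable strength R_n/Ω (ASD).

t_e = 0.707 × 0.75 = 0.5302 in; A_we = 0.5302 × 9.5 = 5.037 in².
Directional factor: 1.0 + 0.5 sin^1.5(25°) = 1.137.
F_nw = 0.6 × 60 × 1.137 = 40.95 ksi.
R_n/Ω = (40.95 × 5.037) / 2.0 = 103.1 kip.

R_n/Ω ≈ 103 kip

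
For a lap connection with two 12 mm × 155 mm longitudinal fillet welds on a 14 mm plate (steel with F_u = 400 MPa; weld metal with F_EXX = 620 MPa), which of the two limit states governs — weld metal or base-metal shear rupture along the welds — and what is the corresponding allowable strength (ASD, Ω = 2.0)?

R_n/Ω ≈ 489 kN (weld metal governs)

t_e = 0.707 × 12 = 8.484 mm; L = 310 mm.
Weld metal: R_n/Ω = (1/2.0) × 0.6 × 620 × 8.484 × 310 × 10⁻³ = 489.2 kN.
Base metal (shear rupture): R_n/Ω = (1/2.0) × 0.6 × 400 × 14 × 310 × 10⁻³ = 520.8 kN.
Governing: weld metal.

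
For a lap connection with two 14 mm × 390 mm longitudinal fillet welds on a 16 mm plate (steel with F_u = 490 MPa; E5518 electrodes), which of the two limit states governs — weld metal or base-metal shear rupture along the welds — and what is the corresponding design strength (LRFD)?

E55XX → F_EXX = 550 MPa.
t_e = 0.707 × 14 = 9.898 mm; L = 780 mm.
Weld metal: φR_n = 0.75 × 0.6 × 550 × 9.898 × 780 × 10⁻³ = 1911 kN.
Base metal (shear rupture): φR_n = 0.75 × 0.6 × 490 × 16 × 780 × 10⁻³ = 2752 kN.
Governing: weld metal.

φR_n ≈ 1910 kN (weld metal governs)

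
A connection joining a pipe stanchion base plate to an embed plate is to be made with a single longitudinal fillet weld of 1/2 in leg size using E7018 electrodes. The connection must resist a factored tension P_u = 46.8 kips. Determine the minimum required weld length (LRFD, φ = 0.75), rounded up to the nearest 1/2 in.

E70XX → F_EXX = 70 ksi.
Throat t_e = 0.707 × 0.5 = 0.3535 in.
φr_n = 0.75 × 0.6 × 70 × 0.3535 = 11.14 kips/in.
L_req = P_u / φr_n = 46.8 / 11.14 = 4.203 in total.
Round up → use L = 4.5 in.

L = 4.5 in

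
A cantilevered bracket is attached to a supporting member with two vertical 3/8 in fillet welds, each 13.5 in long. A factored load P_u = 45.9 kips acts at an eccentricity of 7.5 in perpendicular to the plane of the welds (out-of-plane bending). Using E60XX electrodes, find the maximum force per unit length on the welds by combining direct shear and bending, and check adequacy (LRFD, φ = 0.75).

E60XX → F_EXX = 60 ksi.
L_w = 2 × 13.5 = 27 in; section modulus (unit throat) S = 2 × L²/6 = 60.75 in².
Direct shear f_v = P/L_w = 45.9/27 = 1.7 kip/in.
Moment M = P × e = 45.9 × 7.5 = 344.25 kip·in; bending f_b = M/S = 5.667 kip/in.
f_max = √(f_v² + f_b²) = √(1.7² + 5.667²) = 5.916 kip/in.
φr_n = 0.75 × 0.6 × 60 × (0.707 × 0.375) = 7.158 kip/in → adequate.

f_max ≈ 5.92 kip/in; adequate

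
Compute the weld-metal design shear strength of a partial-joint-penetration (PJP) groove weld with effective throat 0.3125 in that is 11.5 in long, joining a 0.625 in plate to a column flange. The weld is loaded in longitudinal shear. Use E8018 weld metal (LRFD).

φR_n ≈ 129 kips

E80XX → F_EXX = 80 ksi.
Effective throat (given) t_e = 0.3125 in.
A_we = 0.3125 × 11.5 = 3.594 in².
F_nw = 0.6 F_EXX = 48 ksi.
φR_n = 0.75 × 48 × 3.594 = 129.4 kips.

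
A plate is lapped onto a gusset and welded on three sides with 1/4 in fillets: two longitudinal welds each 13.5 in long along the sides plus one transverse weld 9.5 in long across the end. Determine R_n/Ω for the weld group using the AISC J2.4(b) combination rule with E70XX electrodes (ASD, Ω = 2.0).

E70XX → F_EXX = 70 ksi.
t_e = 0.707 × 0.25 = 0.1767 in.
R_nwl = 0.6 × 70 × 0.1767 × 27 = 200.4 kips (longitudinal, 2 welds).
R_nwt = 0.6 × 70 × 0.1767 × 9.5 = 70.52 kips (transverse, base value).
(i) R_nwl + R_nwt = 271 kips; (ii) 0.85 R_nwl + 1.5 R_nwt = 276.2 kips.
R_n = max = 276.2 kips [governs: (ii)]; R_n/Ω = 138.1 kips.

R_n/Ω ≈ 138 kips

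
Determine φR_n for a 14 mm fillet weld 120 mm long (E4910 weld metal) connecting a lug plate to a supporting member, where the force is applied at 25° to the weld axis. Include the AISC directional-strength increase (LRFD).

φR_n ≈ 298 kN

E49XX → F_EXX = 490 MPa.
t_e = 0.707 × 14 = 9.898 mm; A_we = 9.898 × 120 = 1188 mm².
Directional factor: 1.0 + 0.5 sin^1.5(25°) = 1.137.
F_nw = 0.6 × 490 × 1.137 = 334.4 MPa.
φR_n = 0.75 × 334.4 × 1188 × 10⁻³ = 297.9 kN.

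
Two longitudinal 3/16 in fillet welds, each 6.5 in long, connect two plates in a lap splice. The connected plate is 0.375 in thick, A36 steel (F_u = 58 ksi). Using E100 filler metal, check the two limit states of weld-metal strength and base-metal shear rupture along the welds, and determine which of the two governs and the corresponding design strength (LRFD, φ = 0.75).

φR_n ≈ 77.5 kips (weld metal governs)

E100XX → F_EXX = 100 ksi.
t_e = 0.707 × 0.1875 = 0.1326 in; L = 13 in.
Weld metal: φR_n = 0.75 × 0.6 × 100 × 0.1326 × 13 = 77.55 kips.
Base metal (shear rupture): φR_n = 0.75 × 0.6 × 58 × 0.375 × 13 = 127.2 kips.
Governing: weld metal.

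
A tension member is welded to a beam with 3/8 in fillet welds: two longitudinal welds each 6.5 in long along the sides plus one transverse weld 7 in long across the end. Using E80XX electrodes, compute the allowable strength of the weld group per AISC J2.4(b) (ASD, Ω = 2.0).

R_n/Ω ≈ 137 kip

E80XX → F_EXX = 80 ksi.
t_e = 0.707 × 0.375 = 0.2651 in.
R_nwl = 0.6 × 80 × 0.2651 × 13 = 165.4 kip (longitudinal, 2 welds).
R_nwt = 0.6 × 80 × 0.2651 × 7 = 89.08 kip (transverse, base value).
(i) R_nwl + R_nwt = 254.5 kip; (ii) 0.85 R_nwl + 1.5 R_nwt = 274.2 kip.
R_n = max = 274.2 kip [governs: (ii)]; R_n/Ω = 137.1 kip.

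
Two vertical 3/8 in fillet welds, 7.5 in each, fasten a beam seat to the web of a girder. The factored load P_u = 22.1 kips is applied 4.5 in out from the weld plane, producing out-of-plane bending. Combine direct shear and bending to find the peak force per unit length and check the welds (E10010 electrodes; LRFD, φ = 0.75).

f_max ≈ 5.5 kip/in; adequate

E100XX → F_EXX = 100 ksi.
L_w = 2 × 7.5 = 15 in; section modulus (unit throat) S = 2 × L²/6 = 18.75 in².
Direct shear f_v = P/L_w = 22.1/15 = 1.473 kip/in.
Moment M = P × e = 22.1 × 4.5 = 99.45 kip·in; bending f_b = M/S = 5.304 kip/in.
f_max = √(f_v² + f_b²) = √(1.473² + 5.304²) = 5.505 kip/in.
φr_n = 0.75 × 0.6 × 100 × (0.707 × 0.375) = 11.93 kip/in → adequate.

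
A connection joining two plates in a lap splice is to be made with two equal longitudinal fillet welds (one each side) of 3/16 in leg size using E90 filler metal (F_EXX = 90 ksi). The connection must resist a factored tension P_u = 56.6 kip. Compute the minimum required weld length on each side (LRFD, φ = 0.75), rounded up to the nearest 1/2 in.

Throat t_e = 0.707 × 0.1875 = 0.1326 in.
φr_n = 0.75 × 0.6 × 90 × 0.1326 = 5.369 kip/in.
L_req = P_u / φr_n = 56.6 / 5.369 = 10.54 in total.
Per side: 10.54 / 2 = 5.271 in.
Round up → use L = 5.5 in on each side.

L = 5.5 in on each side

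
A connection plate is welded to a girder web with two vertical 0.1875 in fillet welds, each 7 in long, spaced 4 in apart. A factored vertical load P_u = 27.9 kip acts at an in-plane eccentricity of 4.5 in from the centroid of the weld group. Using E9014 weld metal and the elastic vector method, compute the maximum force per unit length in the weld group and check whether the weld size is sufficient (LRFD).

E90XX → F_EXX = 90 ksi.
Total weld length L_w = 14 in. Treat welds as unit-width lines.
Polar moment about centroid: J = 2[d³/12 + d(b/2)²] = 2[7³/12 + 7×2²] = 113.2 in³.
Direct shear f_v = P/L_w = 27.9 / 14 = 1.993 kip/in (vertical).
Torsion M = P·e = 27.9 × 4.5 = 125.55 kip·in.
Critical point at (x, y) = (2, 3.5) from centroid. f_tx = M·y/J = 3.883 kip/in; f_ty = M·x/J = 2.219 kip/in.
Resultant f_max = √[f_tx² + (f_v + f_ty)²] = √[3.883² + (1.993 + 2.219)²] = 5.729 kip/in.
Capacity per unit length: φr_n = 0.75 × 0.6 × 90 × (0.707 × 0.1875) = 5.369 kip/in.
5.729 > 5.369 → NOT adequate.

f_max ≈ 5.73 kip/in; NOT adequate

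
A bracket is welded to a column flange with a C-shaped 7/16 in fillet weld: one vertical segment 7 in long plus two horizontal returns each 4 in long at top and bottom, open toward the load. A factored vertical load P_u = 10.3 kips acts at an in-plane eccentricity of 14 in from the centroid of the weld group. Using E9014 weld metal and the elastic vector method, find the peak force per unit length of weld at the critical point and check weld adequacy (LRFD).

f_max ≈ 4.8 kip/in; adequate

E90XX → F_EXX = 90 ksi.
Total weld length L_w = 15 in. Treat welds as unit-width lines.
Centroid: x̄ = 2×4×2 / 15 = 1.067 in from the vertical weld.
Polar moment about centroid: J = I_x + I_y = [7³/12 + 2×4×3.5²] + [7×1.067² + 2(4³/12 + 4×0.9333²)] = 152.2 in³.
Direct shear f_v = P/L_w = 10.3 / 15 = 0.6867 kip/in (vertical).
Torsion M = P·e = 10.3 × 14 = 144.2 kip·in.
Critical point at (x, y) = (2.933, 3.5) from centroid. f_tx = M·y/J = 3.316 kip/in; f_ty = M·x/J = 2.779 kip/in.
Resultant f_max = √[f_tx² + (f_v + f_ty)²] = √[3.316² + (0.6867 + 2.779)²] = 4.797 kip/in.
Capacity per unit length: φr_n = 0.75 × 0.6 × 90 × (0.707 × 0.4375) = 12.53 kip/in.
4.797 ≤ 12.53 → adequate.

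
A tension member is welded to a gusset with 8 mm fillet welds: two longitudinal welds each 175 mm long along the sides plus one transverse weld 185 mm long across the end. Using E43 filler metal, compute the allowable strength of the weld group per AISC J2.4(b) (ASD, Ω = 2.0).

E43XX → F_EXX = 430 MPa.
t_e = 0.707 × 8 = 5.656 mm.
R_nwl = 0.6 × 430 × 5.656 × 350 × 10⁻³ = 510.7 kN (longitudinal, 2 welds).
R_nwt = 0.6 × 430 × 5.656 × 185 × 10⁻³ = 270 kN (transverse, base value).
(i) R_nwl + R_nwt = 780.7 kN; (ii) 0.85 R_nwl + 1.5 R_nwt = 839.1 kN.
R_n = max = 839.1 kN [governs: (ii)]; R_n/Ω = 419.5 kN.

R_n/Ω ≈ 420 kN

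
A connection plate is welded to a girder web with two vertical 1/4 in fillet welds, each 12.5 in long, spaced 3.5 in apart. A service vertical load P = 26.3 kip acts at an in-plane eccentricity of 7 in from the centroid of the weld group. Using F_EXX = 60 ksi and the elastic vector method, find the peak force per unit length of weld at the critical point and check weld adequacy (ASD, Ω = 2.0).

f_max ≈ 3.41 kip/in; NOT adequate

Total weld length L_w = 25 in. Treat welds as unit-width lines.
Polar moment about centroid: J = 2[d³/12 + d(b/2)²] = 2[12.5³/12 + 12.5×1.75²] = 402.1 in³.
Direct shear f_v = P/L_w = 26.3 / 25 = 1.052 kip/in (vertical).
Torsion M = P·e = 26.3 × 7 = 184.1 kip·in.
Critical point at (x, y) = (1.75, 6.25) from centroid. f_tx = M·y/J = 2.862 kip/in; f_ty = M·x/J = 0.8013 kip/in.
Resultant f_max = √[f_tx² + (f_v + f_ty)²] = √[2.862² + (1.052 + 0.8013)²] = 3.409 kip/in.
Capacity per unit length: r_n/Ω = (1/2.0) × 0.6 × 60 × (0.707 × 0.25) = 3.181 kip/in.
3.409 > 3.181 → NOT adequate.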